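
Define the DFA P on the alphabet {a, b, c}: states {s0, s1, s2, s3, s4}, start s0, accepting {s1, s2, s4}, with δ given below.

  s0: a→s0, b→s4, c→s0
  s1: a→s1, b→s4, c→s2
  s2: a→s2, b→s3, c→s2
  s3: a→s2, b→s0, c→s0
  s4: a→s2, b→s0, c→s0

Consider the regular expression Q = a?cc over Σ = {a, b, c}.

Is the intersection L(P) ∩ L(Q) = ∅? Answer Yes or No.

Yes

Converting the expression Q to a DFA (subset construction, then merging equivalent states) gives the minimal DFA with states {q0, q1, q2, q3, q4}, start state q0, accepting states {q4} and transitions q0: a→q1, b→q2, c→q3; q1: a→q2, b→q2, c→q3; q2: a→q2, b→q2, c→q2; q3: a→q2, b→q2, c→q4; q4: a→q2, b→q2, c→q2.
Exploring the product automaton P × Q from the start pair (s0, q0), following both machines on each input symbol, reaches 8 state pairs: (s0, q0), (s0, q1), (s4, q2), (s0, q3), (s0, q2), (s2, q2), (s0, q4), (s3, q2).
P accepts in {s1, s2, s4} and Q accepts in {q4}; no reachable pair has both components accepting, so no string drives both machines to acceptance simultaneously and L(P) ∩ L(Q) = ∅.
So no string is accepted by both, and the intersection is empty.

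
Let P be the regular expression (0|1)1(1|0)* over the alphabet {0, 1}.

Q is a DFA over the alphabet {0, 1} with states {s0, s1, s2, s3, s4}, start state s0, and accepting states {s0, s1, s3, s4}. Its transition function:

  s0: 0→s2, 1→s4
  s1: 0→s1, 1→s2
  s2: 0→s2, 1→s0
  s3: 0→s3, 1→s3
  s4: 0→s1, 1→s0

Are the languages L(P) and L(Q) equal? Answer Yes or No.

The string 010 is accepted by P but rejected by Q.
So L(P) ≠ L(Q).

No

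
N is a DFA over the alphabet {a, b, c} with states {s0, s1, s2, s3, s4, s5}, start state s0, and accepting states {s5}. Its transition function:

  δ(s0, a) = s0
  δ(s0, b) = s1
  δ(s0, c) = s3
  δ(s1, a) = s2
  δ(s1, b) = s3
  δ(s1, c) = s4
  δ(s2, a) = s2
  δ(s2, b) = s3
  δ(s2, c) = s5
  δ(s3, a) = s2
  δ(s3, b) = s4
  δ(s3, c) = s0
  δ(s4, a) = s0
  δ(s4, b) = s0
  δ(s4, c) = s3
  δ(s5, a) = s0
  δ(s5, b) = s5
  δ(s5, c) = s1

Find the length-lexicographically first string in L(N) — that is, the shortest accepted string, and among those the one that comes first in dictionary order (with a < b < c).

A breadth-first search from s0 reaches an accepting state first via the path s0 → s1 → s2 → s5 on input bac.
No string of length < 3 is accepted (BFS exhausts all shorter strings without reaching an accepting state), and bac is the lexicographically least accepting string of length 3.

bac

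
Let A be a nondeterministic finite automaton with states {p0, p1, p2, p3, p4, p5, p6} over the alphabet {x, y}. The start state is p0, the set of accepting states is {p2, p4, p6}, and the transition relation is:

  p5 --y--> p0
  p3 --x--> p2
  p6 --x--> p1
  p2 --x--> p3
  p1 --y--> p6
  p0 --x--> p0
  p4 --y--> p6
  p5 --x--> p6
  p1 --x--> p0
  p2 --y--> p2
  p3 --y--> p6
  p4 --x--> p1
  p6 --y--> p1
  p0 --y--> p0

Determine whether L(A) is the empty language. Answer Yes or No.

Yes

The states reachable from the start state are {p0}.
None of the accepting states {p2, p4, p6} is reachable, so no string is accepted and L(A) = ∅.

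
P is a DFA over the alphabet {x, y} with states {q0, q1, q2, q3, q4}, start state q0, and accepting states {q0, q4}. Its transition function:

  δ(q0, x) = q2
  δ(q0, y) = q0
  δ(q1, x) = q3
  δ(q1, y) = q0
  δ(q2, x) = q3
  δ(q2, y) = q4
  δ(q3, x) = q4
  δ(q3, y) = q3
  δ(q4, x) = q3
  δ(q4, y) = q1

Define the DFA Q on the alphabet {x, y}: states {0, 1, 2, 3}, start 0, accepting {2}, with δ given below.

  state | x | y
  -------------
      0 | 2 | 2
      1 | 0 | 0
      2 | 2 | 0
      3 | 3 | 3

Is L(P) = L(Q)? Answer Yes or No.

The empty string ε is accepted by P but rejected by Q.
So L(P) ≠ L(Q).

No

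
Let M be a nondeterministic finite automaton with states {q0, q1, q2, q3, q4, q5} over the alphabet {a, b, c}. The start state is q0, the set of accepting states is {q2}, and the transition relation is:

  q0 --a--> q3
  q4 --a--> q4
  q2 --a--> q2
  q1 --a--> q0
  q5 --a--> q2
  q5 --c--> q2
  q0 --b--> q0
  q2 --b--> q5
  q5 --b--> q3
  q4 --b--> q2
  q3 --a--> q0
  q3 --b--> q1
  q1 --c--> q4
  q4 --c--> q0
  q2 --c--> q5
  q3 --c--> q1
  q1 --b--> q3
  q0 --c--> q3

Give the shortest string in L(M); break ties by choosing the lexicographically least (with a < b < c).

A breadth-first search from q0 reaches an accepting state first via the path q0 → q3 → q1 → q4 → q2 on input abcb.
No string of length < 4 is accepted (BFS exhausts all shorter strings without reaching an accepting state), and abcb is the lexicographically least accepting string of length 4.

abcb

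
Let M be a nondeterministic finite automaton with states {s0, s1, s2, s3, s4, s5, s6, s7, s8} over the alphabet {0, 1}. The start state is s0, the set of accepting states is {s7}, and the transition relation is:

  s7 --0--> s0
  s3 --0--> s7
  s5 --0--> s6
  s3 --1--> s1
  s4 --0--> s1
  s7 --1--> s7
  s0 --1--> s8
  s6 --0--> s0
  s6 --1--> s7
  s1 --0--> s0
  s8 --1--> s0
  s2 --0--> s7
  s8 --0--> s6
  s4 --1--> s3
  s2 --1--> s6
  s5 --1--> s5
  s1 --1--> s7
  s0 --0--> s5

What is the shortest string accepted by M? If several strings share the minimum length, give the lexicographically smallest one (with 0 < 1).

A breadth-first search from s0 reaches an accepting state first via the path s0 → s5 → s6 → s7 on input 001.
No string of length < 3 is accepted (BFS exhausts all shorter strings without reaching an accepting state), and 001 is the lexicographically least accepting string of length 3.

001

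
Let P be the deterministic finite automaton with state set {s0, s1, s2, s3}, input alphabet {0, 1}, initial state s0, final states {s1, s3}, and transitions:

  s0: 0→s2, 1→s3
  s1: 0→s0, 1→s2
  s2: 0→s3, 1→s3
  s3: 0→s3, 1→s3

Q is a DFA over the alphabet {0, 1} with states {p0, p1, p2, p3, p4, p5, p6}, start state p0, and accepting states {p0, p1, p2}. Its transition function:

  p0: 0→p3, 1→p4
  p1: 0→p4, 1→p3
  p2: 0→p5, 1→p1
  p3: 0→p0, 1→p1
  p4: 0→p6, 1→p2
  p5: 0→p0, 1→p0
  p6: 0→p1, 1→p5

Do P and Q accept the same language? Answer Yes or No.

No

The string 1 is accepted by P but rejected by Q.
So L(P) ≠ L(Q).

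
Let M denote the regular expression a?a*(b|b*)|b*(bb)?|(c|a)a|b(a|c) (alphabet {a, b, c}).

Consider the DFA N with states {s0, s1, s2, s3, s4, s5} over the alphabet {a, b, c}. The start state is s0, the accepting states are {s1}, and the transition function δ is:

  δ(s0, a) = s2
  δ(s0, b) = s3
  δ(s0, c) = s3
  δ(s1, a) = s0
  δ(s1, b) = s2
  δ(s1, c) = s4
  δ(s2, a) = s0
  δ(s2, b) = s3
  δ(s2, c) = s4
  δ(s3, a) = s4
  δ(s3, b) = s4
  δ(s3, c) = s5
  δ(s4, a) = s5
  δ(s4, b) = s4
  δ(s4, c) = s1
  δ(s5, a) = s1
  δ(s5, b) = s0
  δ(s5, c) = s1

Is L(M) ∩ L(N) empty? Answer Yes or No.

Yes

Converting the expression M to a DFA (subset construction, then merging equivalent states) gives the minimal DFA with states {m0, m1, m2, m3, m4, m5, m6}, start state m0, accepting states {m0, m1, m2, m4, m6} and transitions m0: a→m1, b→m2, c→m3; m1: a→m1, b→m4, c→m5; m2: a→m6, b→m4, c→m6; m3: a→m6, b→m5, c→m5; m4: a→m5, b→m4, c→m5; m5: a→m5, b→m5, c→m5; m6: a→m5, b→m5, c→m5.
Exploring the product automaton M × N from the start pair (m0, s0), following both machines on each input symbol, reaches 15 state pairs: (m0, s0), (m1, s2), (m2, s3), (m3, s3), (m1, s0), (m4, s3), (m5, s4), (m6, s4), (m4, s4), (m6, s5), (m5, s5), (m5, s3), (m5, s1), (m5, s0), (m5, s2).
M accepts in {m0, m1, m2, m4, m6} and N accepts in {s1}; no reachable pair has both components accepting, so no string drives both machines to acceptance simultaneously and L(M) ∩ L(N) = ∅.
So no string is accepted by both, and the intersection is empty.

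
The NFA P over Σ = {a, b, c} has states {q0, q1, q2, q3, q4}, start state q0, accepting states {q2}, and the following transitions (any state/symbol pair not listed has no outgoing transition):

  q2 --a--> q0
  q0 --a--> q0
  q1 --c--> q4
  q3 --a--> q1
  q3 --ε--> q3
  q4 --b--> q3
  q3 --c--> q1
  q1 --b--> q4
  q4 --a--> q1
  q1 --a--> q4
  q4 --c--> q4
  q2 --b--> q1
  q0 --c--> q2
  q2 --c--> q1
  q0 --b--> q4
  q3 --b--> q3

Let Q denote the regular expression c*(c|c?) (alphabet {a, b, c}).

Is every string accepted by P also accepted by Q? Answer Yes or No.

No

The string ac is in L(P) but not in L(Q).
So L(P) ⊄ L(Q).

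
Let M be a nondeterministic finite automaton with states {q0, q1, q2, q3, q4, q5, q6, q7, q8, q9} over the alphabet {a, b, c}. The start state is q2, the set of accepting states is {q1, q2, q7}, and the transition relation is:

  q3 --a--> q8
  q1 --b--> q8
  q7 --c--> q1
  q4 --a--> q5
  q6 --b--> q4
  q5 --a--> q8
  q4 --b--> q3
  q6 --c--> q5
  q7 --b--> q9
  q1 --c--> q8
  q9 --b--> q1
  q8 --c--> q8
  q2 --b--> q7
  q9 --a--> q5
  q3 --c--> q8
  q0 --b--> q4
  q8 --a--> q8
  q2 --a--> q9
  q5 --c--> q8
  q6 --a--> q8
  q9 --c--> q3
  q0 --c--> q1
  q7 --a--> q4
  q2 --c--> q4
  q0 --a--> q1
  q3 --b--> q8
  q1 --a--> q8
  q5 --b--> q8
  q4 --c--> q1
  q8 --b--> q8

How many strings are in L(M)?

The useful subgraph on states {q1, q2, q4, q7, q9} is acyclic, so L(M) is finite; the longest accepting path visits 4 useful states, giving maximum string length 3.
Counting accepting paths from q2 by length: 1 of length 0, 1 of length 1, 3 of length 2, 2 of length 3. Total 7.

7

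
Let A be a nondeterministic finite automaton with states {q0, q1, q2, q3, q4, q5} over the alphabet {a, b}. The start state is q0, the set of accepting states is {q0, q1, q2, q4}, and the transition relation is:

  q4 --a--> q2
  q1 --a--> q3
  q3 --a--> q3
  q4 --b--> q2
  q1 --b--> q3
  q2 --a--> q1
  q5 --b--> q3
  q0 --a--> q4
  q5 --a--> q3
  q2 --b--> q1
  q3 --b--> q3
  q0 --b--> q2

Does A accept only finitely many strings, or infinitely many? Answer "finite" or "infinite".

The useful states (reachable from q0 and able to reach an accepting state) are {q0, q1, q2, q4}.
Restricted to these states the transition graph has no cycle, so every accepting path has bounded length and L is finite.

finite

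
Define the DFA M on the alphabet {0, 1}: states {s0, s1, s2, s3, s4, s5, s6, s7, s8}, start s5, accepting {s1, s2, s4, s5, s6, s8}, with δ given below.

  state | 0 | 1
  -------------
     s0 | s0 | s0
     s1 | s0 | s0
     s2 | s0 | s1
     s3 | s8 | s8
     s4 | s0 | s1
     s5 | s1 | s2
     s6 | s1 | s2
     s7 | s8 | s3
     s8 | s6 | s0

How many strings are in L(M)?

4

The useful subgraph on states {s1, s2, s5} is acyclic, so L(M) is finite; the longest accepting path visits 3 useful states, giving maximum string length 2.
Counting accepting paths from s5 by length: 1 of length 0, 2 of length 1, 1 of length 2. Total 4.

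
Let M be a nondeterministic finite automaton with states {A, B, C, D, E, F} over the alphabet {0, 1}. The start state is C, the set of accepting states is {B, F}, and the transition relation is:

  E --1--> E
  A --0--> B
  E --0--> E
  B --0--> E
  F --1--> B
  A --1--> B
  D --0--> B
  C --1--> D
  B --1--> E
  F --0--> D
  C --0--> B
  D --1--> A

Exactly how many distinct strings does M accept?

The useful subgraph on states {A, B, C, D} is acyclic, so L(M) is finite; the longest accepting path visits 4 useful states, giving maximum string length 3.
Counting accepting paths from C by length: 1 of length 1, 1 of length 2, 2 of length 3. Total 4.

4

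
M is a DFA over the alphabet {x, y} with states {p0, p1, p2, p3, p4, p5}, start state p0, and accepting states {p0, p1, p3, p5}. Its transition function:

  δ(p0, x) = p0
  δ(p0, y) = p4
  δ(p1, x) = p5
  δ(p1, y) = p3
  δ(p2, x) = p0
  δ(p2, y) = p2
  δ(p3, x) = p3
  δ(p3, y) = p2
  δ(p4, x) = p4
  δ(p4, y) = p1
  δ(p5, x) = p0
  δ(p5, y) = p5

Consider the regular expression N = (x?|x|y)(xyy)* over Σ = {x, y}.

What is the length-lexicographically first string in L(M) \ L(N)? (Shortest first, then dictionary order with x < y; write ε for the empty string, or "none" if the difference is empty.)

The string xx is accepted by M but not by N.
No shorter string lies in the difference, and xx is the lexicographically first length-2 string in L(M) \ L(N).

xx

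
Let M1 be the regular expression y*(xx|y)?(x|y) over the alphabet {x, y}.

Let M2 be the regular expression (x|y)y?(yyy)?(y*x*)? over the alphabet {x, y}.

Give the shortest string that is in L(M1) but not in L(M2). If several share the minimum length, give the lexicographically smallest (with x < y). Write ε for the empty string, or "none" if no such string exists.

xxy

The string xxy is accepted by M1 but not by M2.
No shorter string lies in the difference, and xxy is the lexicographically first length-3 string in L(M1) \ L(M2).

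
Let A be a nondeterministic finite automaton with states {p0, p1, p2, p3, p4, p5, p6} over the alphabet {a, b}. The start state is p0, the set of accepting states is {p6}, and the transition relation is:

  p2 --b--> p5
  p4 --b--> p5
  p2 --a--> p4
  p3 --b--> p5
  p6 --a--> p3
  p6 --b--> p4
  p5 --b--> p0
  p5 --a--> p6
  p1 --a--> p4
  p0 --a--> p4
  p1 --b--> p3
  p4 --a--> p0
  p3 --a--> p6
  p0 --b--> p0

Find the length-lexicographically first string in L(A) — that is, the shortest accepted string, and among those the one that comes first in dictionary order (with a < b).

aba

A breadth-first search from p0 reaches an accepting state first via the path p0 → p4 → p5 → p6 on input aba.
No string of length < 3 is accepted (BFS exhausts all shorter strings without reaching an accepting state), and aba is the lexicographically least accepting string of length 3.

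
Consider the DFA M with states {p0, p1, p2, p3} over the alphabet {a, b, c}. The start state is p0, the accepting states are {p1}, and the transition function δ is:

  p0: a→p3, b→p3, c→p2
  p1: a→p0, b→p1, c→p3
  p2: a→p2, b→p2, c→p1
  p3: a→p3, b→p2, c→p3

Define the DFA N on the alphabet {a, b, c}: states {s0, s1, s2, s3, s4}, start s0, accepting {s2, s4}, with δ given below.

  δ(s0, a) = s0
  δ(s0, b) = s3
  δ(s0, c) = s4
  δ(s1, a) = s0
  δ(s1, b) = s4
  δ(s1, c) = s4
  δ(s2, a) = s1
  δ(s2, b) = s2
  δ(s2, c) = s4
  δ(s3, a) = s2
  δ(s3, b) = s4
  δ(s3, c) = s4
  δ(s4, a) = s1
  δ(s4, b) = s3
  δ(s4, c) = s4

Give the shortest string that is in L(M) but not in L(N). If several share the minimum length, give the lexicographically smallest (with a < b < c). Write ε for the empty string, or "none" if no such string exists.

ccb

The string ccb is accepted by M but not by N.
No shorter string lies in the difference, and ccb is the lexicographically first length-3 string in L(M) \ L(N).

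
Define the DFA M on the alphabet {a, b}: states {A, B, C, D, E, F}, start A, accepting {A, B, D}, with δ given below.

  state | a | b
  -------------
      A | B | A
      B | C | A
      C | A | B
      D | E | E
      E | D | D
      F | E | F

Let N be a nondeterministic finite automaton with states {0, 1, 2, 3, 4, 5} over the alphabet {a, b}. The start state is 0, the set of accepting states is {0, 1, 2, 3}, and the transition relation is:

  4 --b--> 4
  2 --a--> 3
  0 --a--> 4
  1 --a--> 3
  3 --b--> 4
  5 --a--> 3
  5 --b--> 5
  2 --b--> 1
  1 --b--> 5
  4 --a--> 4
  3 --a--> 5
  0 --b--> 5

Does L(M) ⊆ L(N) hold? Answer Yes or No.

The string a is in L(M) but not in L(N).
So L(M) ⊄ L(N).

No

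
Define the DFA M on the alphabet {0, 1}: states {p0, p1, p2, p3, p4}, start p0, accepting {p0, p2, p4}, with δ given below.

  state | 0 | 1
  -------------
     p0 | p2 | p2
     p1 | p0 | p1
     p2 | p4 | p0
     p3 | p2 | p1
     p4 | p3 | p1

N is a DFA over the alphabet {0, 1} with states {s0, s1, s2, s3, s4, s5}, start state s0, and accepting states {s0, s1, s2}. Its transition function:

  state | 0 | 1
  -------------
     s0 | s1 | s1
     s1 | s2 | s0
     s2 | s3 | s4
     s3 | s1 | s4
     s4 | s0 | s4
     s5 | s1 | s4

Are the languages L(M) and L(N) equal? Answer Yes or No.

Yes

Exploring the product automaton M × N from the start pair (p0, s0), following both machines on each input symbol, reaches 5 state pairs: (p0, s0), (p2, s1), (p4, s2), (p3, s3), (p1, s4).
M accepts in {p0, p2, p4} and N accepts in {s0, s1, s2}. In every reachable pair the two components are either both accepting — (p0, s0), (p2, s1), (p4, s2) — or both non-accepting, so no string is accepted by exactly one of the machines: L(M) \ L(N) and L(N) \ L(M) are both empty.
Hence every string is accepted by M iff it is accepted by N, and the two languages coincide.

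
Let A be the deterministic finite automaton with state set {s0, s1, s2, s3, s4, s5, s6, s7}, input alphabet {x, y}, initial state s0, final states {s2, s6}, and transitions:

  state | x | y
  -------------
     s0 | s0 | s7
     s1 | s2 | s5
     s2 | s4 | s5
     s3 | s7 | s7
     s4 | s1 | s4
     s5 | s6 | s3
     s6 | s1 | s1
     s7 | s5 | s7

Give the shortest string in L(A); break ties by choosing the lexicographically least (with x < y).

A breadth-first search from s0 reaches an accepting state first via the path s0 → s7 → s5 → s6 on input yxx.
No string of length < 3 is accepted (BFS exhausts all shorter strings without reaching an accepting state), and yxx is the lexicographically least accepting string of length 3.

yxx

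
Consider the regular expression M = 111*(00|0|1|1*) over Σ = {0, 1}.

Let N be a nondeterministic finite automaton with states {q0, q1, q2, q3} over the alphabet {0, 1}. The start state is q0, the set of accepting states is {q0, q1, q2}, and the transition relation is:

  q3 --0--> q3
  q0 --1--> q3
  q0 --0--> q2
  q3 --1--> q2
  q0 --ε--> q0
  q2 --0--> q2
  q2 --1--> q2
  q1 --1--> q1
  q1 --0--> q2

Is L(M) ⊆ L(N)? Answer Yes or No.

Converting the expression M to a DFA (subset construction, then merging equivalent states) gives the minimal DFA with states {m0, m1, m2, m3, m4, m5}, start state m0, accepting states {m3, m4, m5} and transitions m0: 0→m1, 1→m2; m1: 0→m1, 1→m1; m2: 0→m1, 1→m3; m3: 0→m4, 1→m3; m4: 0→m5, 1→m1; m5: 0→m1, 1→m1.
Exploring the product automaton M × N from the start pair (m0, q0), following both machines on each input symbol, reaches 7 state pairs: (m0, q0), (m1, q2), (m2, q3), (m1, q3), (m3, q2), (m4, q2), (m5, q2).
M accepts in {m3, m4, m5} and N accepts in {q0, q1, q2}. The reachable pairs whose M-component is accepting are (m3, q2), (m4, q2), (m5, q2); in each of them the N-component is accepting too, so the product for L(M) \ L(N) (M-component accepting, N-component rejecting) has no reachable accepting pair and the difference is empty.
Hence every string in L(M) is also in L(N).

Yes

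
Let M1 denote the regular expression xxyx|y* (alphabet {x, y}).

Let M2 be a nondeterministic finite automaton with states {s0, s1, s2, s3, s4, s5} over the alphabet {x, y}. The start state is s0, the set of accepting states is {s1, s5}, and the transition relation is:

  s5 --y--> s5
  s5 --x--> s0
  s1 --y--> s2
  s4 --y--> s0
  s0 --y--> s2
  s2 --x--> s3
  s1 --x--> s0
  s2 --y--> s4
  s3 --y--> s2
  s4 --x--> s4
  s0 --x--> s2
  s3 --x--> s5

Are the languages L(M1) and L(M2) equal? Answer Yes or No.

The empty string ε is accepted by M1 but rejected by M2.
So L(M1) ≠ L(M2).

No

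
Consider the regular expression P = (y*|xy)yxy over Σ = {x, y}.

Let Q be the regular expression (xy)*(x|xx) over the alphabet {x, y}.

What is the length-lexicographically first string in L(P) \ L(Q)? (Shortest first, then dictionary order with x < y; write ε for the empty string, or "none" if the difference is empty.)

The string yxy is accepted by P but not by Q.
No shorter string lies in the difference, and yxy is the lexicographically first length-3 string in L(P) \ L(Q).

yxy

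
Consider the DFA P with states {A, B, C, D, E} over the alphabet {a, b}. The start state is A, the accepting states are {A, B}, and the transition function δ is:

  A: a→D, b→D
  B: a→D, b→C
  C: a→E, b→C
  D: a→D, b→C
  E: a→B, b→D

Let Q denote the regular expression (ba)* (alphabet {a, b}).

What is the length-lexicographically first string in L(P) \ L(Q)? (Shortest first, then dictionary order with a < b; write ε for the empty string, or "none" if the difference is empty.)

abaa

The string abaa is accepted by P but not by Q.
No shorter string lies in the difference, and abaa is the lexicographically first length-4 string in L(P) \ L(Q).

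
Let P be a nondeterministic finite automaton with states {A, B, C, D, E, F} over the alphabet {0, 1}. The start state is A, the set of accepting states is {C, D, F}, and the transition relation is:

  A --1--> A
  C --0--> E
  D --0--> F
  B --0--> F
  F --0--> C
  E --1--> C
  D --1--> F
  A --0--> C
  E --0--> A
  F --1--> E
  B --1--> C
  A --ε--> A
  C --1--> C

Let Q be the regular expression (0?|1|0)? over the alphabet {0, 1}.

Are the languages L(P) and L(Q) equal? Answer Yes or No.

The string 01 is accepted by P but rejected by Q.
So L(P) ≠ L(Q).

No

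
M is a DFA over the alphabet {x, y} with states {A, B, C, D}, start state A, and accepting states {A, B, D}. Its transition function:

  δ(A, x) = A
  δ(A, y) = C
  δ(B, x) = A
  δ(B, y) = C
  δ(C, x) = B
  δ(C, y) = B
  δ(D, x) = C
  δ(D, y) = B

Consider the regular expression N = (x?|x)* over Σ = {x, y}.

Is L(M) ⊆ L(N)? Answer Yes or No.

The string yx is in L(M) but not in L(N).
So L(M) ⊄ L(N).

No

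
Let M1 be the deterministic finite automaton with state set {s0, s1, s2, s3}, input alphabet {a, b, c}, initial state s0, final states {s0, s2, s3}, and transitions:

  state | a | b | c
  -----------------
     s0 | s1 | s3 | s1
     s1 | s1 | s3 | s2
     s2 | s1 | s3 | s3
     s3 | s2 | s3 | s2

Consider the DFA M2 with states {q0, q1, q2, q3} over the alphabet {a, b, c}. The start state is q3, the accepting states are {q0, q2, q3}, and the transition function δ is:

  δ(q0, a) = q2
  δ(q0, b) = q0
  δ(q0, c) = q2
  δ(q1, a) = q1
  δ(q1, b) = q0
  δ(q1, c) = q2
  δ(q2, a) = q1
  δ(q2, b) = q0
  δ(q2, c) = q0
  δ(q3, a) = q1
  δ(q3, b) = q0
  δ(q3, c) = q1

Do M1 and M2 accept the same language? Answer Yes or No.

Exploring the product automaton M1 × M2 from the start pair (s0, q3), following both machines on each input symbol, reaches 4 state pairs: (s0, q3), (s1, q1), (s3, q0), (s2, q2).
M1 accepts in {s0, s2, s3} and M2 accepts in {q0, q2, q3}. In every reachable pair the two components are either both accepting — (s0, q3), (s3, q0), (s2, q2) — or both non-accepting, so no string is accepted by exactly one of the machines: L(M1) \ L(M2) and L(M2) \ L(M1) are both empty.
Hence every string is accepted by M1 iff it is accepted by M2, and the two languages coincide.

Yes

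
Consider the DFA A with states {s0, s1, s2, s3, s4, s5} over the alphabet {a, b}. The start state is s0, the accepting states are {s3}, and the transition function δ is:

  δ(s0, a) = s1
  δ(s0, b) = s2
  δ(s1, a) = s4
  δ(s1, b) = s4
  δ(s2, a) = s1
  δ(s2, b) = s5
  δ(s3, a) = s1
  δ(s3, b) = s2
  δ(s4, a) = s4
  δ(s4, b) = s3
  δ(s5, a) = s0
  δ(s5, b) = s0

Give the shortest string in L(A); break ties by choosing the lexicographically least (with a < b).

A breadth-first search from s0 reaches an accepting state first via the path s0 → s1 → s4 → s3 on input aab.
No string of length < 3 is accepted (BFS exhausts all shorter strings without reaching an accepting state), and aab is the lexicographically least accepting string of length 3.

aab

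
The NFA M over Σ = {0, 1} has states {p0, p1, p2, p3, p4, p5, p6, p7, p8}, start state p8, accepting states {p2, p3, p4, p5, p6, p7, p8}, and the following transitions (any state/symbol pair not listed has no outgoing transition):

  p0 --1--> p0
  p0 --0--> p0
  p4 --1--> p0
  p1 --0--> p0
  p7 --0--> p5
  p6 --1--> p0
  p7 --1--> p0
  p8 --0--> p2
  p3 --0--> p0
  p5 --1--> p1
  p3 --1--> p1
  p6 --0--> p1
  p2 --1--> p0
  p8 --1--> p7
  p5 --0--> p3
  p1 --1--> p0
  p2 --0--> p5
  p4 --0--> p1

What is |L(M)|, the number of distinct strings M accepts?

The useful subgraph on states {p2, p3, p5, p7, p8} is acyclic, so L(M) is finite; the longest accepting path visits 4 useful states, giving maximum string length 3.
Counting accepting paths from p8 by length: 1 of length 0, 2 of length 1, 2 of length 2, 2 of length 3. Total 7.

7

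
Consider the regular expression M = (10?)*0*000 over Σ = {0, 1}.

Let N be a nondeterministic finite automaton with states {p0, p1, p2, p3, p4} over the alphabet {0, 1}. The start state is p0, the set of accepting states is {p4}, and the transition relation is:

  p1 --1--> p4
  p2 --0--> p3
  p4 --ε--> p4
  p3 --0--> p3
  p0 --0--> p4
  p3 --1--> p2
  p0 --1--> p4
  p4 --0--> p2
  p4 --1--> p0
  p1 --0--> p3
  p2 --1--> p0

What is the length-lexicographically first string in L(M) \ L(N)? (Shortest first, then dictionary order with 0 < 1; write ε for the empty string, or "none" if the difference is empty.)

000

The string 000 is accepted by M but not by N.
No shorter string lies in the difference, and 000 is the lexicographically first length-3 string in L(M) \ L(N).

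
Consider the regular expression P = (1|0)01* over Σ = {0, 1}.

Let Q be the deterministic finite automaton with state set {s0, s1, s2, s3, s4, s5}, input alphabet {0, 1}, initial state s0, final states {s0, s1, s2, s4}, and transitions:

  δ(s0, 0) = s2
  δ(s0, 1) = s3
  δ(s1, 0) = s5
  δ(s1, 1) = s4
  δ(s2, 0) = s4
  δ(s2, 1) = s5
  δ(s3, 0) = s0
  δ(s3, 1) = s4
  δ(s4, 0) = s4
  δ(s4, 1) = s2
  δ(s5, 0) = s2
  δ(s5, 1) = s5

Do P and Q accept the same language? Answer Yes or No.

No

The string 101 is accepted by P but rejected by Q.
So L(P) ≠ L(Q).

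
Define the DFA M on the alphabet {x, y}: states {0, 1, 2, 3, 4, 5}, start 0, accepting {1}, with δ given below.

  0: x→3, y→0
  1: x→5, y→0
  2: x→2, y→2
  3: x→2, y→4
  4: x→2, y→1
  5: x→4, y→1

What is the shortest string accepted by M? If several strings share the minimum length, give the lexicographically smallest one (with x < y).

xyy

A breadth-first search from 0 reaches an accepting state first via the path 0 → 3 → 4 → 1 on input xyy.
No string of length < 3 is accepted (BFS exhausts all shorter strings without reaching an accepting state), and xyy is the lexicographically least accepting string of length 3.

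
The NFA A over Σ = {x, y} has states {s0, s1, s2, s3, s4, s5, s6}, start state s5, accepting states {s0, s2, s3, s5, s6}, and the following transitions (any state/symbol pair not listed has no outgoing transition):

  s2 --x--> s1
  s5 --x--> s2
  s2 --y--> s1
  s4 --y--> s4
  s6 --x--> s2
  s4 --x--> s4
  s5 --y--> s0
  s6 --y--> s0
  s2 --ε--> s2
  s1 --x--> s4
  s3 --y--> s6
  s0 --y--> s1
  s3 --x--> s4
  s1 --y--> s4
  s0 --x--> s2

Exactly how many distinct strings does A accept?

4

The useful subgraph on states {s0, s2, s5} is acyclic, so L(A) is finite; the longest accepting path visits 3 useful states, giving maximum string length 2.
Counting accepting paths from s5 by length: 1 of length 0, 2 of length 1, 1 of length 2. Total 4.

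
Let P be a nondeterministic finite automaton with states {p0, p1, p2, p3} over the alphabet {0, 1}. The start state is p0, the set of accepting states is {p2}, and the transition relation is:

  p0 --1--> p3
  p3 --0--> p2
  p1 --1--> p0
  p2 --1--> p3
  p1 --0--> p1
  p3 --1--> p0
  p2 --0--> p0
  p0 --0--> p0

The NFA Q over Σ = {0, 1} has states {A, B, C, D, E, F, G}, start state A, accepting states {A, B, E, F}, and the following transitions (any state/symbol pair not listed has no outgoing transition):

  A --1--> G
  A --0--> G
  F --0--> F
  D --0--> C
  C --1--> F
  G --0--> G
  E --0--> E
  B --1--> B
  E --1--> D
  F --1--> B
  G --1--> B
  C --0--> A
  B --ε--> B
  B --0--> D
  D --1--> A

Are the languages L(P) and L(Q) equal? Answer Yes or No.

No

The string 10 is accepted by P but rejected by Q.
So L(P) ≠ L(Q).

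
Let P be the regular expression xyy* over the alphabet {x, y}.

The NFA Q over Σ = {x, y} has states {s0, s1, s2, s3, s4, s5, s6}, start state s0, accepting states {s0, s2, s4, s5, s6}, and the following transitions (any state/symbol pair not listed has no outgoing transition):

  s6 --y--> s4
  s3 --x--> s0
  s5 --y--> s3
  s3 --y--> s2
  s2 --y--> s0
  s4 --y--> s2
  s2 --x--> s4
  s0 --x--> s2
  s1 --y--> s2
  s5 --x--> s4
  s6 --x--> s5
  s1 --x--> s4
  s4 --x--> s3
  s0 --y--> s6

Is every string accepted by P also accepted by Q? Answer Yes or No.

Yes

Converting the expression P to a DFA (subset construction, then merging equivalent states) gives the minimal DFA with states {p0, p1, p2, p3}, start state p0, accepting states {p3} and transitions p0: x→p1, y→p2; p1: x→p2, y→p3; p2: x→p2, y→p2; p3: x→p2, y→p3.
Exploring the product automaton P × Q from the start pair (p0, s0), following both machines on each input symbol, reaches 12 state pairs: (p0, s0), (p1, s2), (p2, s6), (p2, s4), (p3, s0), (p2, s5), (p2, s3), (p2, s2), (p3, s6), (p2, s0), (p3, s4), (p3, s2).
P accepts in {p3} and Q accepts in {s0, s2, s4, s5, s6}. The reachable pairs whose P-component is accepting are (p3, s0), (p3, s6), (p3, s4), (p3, s2); in each of them the Q-component is accepting too, so the product for L(P) \ L(Q) (P-component accepting, Q-component rejecting) has no reachable accepting pair and the difference is empty.
Hence every string in L(P) is also in L(Q).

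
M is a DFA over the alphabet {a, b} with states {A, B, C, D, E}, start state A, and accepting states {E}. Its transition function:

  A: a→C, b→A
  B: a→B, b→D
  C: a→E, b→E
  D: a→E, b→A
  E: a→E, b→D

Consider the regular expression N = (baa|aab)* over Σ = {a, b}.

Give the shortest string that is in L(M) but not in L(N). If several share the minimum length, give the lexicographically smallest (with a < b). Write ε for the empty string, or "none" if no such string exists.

aa

The string aa is accepted by M but not by N.
No shorter string lies in the difference, and aa is the lexicographically first length-2 string in L(M) \ L(N).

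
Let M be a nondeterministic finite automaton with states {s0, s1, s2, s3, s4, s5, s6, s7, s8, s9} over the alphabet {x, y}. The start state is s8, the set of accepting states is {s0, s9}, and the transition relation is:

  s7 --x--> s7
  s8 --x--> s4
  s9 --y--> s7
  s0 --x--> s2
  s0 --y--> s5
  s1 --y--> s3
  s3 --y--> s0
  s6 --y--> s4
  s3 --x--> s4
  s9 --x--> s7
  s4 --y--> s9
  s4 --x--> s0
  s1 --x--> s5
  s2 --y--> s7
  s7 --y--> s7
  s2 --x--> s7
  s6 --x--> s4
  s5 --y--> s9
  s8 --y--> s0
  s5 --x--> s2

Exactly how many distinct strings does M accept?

The useful subgraph on states {s0, s4, s5, s8, s9} is acyclic, so L(M) is finite; the longest accepting path visits 5 useful states, giving maximum string length 4.
Counting accepting paths from s8 by length: 1 of length 1, 2 of length 2, 1 of length 3, 1 of length 4. Total 5.

5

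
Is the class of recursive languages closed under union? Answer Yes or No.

Run a decider for L₁ and then a decider for L₂ on the input and accept if either accepts; both sub-runs halt, so this is again a decider.
So the recursive languages are closed under union.

Yes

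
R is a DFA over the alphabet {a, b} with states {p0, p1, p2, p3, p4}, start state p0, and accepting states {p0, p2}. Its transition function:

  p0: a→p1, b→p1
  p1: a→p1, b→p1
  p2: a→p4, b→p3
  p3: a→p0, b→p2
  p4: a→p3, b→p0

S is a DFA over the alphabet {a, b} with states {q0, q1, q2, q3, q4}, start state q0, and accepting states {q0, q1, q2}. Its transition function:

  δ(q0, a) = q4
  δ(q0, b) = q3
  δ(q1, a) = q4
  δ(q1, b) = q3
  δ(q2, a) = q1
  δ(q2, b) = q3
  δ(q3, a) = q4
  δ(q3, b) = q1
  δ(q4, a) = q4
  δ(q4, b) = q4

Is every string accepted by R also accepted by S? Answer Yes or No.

Yes

Exploring the product automaton R × S from the start pair (p0, q0), following both machines on each input symbol, reaches 4 state pairs: (p0, q0), (p1, q4), (p1, q3), (p1, q1).
R accepts in {p0, p2} and S accepts in {q0, q1, q2}. The reachable pairs whose R-component is accepting are (p0, q0); in each of them the S-component is accepting too, so the product for L(R) \ L(S) (R-component accepting, S-component rejecting) has no reachable accepting pair and the difference is empty.
Hence every string in L(R) is also in L(S).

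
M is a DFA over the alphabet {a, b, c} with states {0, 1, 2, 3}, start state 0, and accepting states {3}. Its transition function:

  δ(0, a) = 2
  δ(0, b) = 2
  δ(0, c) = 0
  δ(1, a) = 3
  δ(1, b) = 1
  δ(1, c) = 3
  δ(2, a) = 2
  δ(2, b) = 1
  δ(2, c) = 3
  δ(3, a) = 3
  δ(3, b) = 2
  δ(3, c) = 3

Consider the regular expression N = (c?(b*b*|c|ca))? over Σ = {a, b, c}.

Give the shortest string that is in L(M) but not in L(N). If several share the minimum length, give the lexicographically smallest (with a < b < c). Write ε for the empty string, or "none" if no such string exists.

The string ac is accepted by M but not by N.
No shorter string lies in the difference, and ac is the lexicographically first length-2 string in L(M) \ L(N).

ac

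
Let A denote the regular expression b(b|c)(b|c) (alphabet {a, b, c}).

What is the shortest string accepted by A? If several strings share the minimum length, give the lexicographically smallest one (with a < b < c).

By inspection of the expression, no string of length less than 3 matches, and bbb is the lexicographically first match of length 3.

bbb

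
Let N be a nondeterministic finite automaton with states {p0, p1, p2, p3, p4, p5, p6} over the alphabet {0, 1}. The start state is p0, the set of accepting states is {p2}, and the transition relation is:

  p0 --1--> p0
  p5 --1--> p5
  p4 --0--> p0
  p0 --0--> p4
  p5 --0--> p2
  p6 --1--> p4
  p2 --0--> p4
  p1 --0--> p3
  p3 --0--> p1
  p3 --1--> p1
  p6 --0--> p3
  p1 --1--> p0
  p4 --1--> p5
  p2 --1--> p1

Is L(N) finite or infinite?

infinite

State p0 is reachable from the start and can reach an accepting state, and it lies on the cycle p0 → p0.
Traversing that cycle any number of times yields accepted strings of unbounded length, so the language is infinite.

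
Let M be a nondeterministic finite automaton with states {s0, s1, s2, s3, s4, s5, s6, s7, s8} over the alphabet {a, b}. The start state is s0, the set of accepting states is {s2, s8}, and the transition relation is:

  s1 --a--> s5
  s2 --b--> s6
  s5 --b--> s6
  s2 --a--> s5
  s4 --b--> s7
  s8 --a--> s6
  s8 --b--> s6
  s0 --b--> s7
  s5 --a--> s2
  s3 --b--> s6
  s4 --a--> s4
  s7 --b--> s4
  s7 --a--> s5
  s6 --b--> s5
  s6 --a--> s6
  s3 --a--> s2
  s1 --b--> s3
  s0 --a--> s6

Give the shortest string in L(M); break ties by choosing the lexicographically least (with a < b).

aba

A breadth-first search from s0 reaches an accepting state first via the path s0 → s6 → s5 → s2 on input aba.
No string of length < 3 is accepted (BFS exhausts all shorter strings without reaching an accepting state), and aba is the lexicographically least accepting string of length 3.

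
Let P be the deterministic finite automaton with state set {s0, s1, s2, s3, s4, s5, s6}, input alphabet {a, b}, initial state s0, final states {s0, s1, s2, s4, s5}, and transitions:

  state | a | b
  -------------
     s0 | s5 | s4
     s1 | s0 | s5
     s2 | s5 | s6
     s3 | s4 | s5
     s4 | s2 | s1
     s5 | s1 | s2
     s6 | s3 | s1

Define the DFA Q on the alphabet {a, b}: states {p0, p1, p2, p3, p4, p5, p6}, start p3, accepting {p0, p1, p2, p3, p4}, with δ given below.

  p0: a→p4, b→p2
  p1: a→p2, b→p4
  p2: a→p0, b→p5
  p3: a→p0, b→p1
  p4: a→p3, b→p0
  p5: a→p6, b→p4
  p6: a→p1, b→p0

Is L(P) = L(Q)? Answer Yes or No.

Yes

Exploring the product automaton P × Q from the start pair (s0, p3), following both machines on each input symbol, reaches 7 state pairs: (s0, p3), (s5, p0), (s4, p1), (s1, p4), (s2, p2), (s6, p5), (s3, p6).
P accepts in {s0, s1, s2, s4, s5} and Q accepts in {p0, p1, p2, p3, p4}. In every reachable pair the two components are either both accepting — (s0, p3), (s5, p0), (s4, p1), (s1, p4), (s2, p2) — or both non-accepting, so no string is accepted by exactly one of the machines: L(P) \ L(Q) and L(Q) \ L(P) are both empty.
Hence every string is accepted by P iff it is accepted by Q, and the two languages coincide.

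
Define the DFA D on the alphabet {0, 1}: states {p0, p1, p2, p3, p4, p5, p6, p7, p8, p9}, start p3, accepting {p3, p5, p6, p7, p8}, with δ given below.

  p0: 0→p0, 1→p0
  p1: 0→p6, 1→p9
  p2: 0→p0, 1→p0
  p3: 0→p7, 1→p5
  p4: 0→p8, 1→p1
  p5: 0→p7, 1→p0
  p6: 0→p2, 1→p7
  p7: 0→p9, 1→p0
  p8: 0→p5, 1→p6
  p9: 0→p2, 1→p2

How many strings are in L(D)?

The useful subgraph on states {p3, p5, p7} is acyclic, so L(D) is finite; the longest accepting path visits 3 useful states, giving maximum string length 2.
Counting accepting paths from p3 by length: 1 of length 0, 2 of length 1, 1 of length 2. Total 4.

4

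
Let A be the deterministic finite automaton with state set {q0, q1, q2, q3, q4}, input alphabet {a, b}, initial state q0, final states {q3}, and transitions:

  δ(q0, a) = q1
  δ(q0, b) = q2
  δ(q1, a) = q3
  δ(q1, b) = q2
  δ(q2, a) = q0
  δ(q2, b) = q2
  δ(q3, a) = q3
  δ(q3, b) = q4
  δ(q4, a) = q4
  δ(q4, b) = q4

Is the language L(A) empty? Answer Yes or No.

No

The string aa is accepted: the run q0 → q1 → q3 ends in the accepting state q3.
Since at least one string is accepted, L(A) is not empty.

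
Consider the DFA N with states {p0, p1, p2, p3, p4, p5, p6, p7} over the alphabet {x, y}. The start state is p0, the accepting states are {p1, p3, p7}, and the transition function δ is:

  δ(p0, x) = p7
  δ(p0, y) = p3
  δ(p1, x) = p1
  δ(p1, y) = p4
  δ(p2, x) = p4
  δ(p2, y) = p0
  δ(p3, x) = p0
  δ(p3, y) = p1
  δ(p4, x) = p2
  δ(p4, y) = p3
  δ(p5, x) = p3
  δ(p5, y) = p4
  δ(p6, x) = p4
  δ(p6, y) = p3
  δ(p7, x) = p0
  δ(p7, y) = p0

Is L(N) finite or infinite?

State p0 is reachable from the start and can reach an accepting state, and it lies on the cycle p0 → p3 → p0.
Traversing that cycle any number of times yields accepted strings of unbounded length, so the language is infinite.

infinite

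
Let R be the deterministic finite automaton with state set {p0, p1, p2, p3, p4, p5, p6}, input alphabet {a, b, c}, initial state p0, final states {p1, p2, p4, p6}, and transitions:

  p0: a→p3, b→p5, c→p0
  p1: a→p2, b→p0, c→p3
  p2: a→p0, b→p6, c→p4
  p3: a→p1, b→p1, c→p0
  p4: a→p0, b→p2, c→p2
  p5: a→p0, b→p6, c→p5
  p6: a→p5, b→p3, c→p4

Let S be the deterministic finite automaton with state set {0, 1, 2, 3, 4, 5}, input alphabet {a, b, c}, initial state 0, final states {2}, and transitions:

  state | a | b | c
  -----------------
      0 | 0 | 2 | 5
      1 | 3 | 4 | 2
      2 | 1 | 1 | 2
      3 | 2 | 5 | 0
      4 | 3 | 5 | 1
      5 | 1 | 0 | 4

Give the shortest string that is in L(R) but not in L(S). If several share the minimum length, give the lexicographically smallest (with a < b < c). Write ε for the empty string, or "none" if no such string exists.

aa

The string aa is accepted by R but not by S.
No shorter string lies in the difference, and aa is the lexicographically first length-2 string in L(R) \ L(S).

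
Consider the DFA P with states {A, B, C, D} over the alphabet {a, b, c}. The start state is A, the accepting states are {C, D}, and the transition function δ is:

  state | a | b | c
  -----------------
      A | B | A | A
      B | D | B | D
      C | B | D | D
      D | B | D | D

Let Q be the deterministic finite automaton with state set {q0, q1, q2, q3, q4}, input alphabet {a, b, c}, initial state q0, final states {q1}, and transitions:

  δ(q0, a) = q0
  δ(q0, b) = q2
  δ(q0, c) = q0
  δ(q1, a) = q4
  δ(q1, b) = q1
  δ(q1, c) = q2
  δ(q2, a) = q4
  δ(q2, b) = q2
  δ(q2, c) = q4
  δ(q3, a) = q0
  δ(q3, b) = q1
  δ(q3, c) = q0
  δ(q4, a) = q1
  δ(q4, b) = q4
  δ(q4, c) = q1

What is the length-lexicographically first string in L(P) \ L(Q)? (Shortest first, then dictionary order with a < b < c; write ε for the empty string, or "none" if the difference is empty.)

aa

The string aa is accepted by P but not by Q.
No shorter string lies in the difference, and aa is the lexicographically first length-2 string in L(P) \ L(Q).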